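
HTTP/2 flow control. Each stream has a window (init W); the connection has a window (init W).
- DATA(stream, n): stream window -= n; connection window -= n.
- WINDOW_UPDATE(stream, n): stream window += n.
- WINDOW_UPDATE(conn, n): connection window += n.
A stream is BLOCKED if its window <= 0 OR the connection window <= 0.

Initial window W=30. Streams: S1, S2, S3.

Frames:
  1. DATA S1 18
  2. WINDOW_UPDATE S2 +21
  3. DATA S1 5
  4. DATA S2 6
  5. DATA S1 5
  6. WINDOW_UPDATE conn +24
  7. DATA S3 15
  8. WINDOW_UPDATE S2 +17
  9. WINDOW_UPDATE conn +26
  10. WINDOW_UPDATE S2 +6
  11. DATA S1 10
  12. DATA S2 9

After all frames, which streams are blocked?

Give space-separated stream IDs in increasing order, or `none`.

Answer: S1

Derivation:
Op 1: conn=12 S1=12 S2=30 S3=30 blocked=[]
Op 2: conn=12 S1=12 S2=51 S3=30 blocked=[]
Op 3: conn=7 S1=7 S2=51 S3=30 blocked=[]
Op 4: conn=1 S1=7 S2=45 S3=30 blocked=[]
Op 5: conn=-4 S1=2 S2=45 S3=30 blocked=[1, 2, 3]
Op 6: conn=20 S1=2 S2=45 S3=30 blocked=[]
Op 7: conn=5 S1=2 S2=45 S3=15 blocked=[]
Op 8: conn=5 S1=2 S2=62 S3=15 blocked=[]
Op 9: conn=31 S1=2 S2=62 S3=15 blocked=[]
Op 10: conn=31 S1=2 S2=68 S3=15 blocked=[]
Op 11: conn=21 S1=-8 S2=68 S3=15 blocked=[1]
Op 12: conn=12 S1=-8 S2=59 S3=15 blocked=[1]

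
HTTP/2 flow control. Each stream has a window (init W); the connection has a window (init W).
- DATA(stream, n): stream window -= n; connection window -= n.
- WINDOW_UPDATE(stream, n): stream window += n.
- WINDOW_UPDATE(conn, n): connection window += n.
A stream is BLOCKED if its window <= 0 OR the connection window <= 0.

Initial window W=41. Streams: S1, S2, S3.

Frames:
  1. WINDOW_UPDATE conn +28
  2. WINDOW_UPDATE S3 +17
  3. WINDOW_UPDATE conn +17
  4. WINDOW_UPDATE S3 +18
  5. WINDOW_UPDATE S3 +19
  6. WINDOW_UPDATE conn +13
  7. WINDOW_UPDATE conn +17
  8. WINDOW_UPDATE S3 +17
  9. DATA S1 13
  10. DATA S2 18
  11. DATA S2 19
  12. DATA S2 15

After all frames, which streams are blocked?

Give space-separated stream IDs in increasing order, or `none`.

Answer: S2

Derivation:
Op 1: conn=69 S1=41 S2=41 S3=41 blocked=[]
Op 2: conn=69 S1=41 S2=41 S3=58 blocked=[]
Op 3: conn=86 S1=41 S2=41 S3=58 blocked=[]
Op 4: conn=86 S1=41 S2=41 S3=76 blocked=[]
Op 5: conn=86 S1=41 S2=41 S3=95 blocked=[]
Op 6: conn=99 S1=41 S2=41 S3=95 blocked=[]
Op 7: conn=116 S1=41 S2=41 S3=95 blocked=[]
Op 8: conn=116 S1=41 S2=41 S3=112 blocked=[]
Op 9: conn=103 S1=28 S2=41 S3=112 blocked=[]
Op 10: conn=85 S1=28 S2=23 S3=112 blocked=[]
Op 11: conn=66 S1=28 S2=4 S3=112 blocked=[]
Op 12: conn=51 S1=28 S2=-11 S3=112 blocked=[2]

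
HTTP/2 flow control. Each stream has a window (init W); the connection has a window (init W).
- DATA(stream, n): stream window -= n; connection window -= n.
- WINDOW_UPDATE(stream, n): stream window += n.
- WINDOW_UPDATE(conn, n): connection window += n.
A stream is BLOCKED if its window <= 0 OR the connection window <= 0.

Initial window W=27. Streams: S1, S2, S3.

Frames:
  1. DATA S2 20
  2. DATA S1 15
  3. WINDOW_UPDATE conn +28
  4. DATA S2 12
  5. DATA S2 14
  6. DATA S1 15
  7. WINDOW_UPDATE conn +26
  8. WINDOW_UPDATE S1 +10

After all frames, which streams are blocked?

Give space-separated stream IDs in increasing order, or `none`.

Answer: S2

Derivation:
Op 1: conn=7 S1=27 S2=7 S3=27 blocked=[]
Op 2: conn=-8 S1=12 S2=7 S3=27 blocked=[1, 2, 3]
Op 3: conn=20 S1=12 S2=7 S3=27 blocked=[]
Op 4: conn=8 S1=12 S2=-5 S3=27 blocked=[2]
Op 5: conn=-6 S1=12 S2=-19 S3=27 blocked=[1, 2, 3]
Op 6: conn=-21 S1=-3 S2=-19 S3=27 blocked=[1, 2, 3]
Op 7: conn=5 S1=-3 S2=-19 S3=27 blocked=[1, 2]
Op 8: conn=5 S1=7 S2=-19 S3=27 blocked=[2]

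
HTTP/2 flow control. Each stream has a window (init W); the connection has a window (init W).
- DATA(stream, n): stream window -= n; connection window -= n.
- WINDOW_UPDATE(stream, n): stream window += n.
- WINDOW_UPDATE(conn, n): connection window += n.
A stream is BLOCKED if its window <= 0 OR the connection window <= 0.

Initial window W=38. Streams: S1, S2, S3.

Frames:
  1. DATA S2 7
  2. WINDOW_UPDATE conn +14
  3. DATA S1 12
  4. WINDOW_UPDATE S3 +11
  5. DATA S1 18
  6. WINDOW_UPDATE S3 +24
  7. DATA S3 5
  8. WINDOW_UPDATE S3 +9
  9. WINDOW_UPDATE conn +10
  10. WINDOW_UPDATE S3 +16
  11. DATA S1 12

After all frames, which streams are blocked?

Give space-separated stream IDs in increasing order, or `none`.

Answer: S1

Derivation:
Op 1: conn=31 S1=38 S2=31 S3=38 blocked=[]
Op 2: conn=45 S1=38 S2=31 S3=38 blocked=[]
Op 3: conn=33 S1=26 S2=31 S3=38 blocked=[]
Op 4: conn=33 S1=26 S2=31 S3=49 blocked=[]
Op 5: conn=15 S1=8 S2=31 S3=49 blocked=[]
Op 6: conn=15 S1=8 S2=31 S3=73 blocked=[]
Op 7: conn=10 S1=8 S2=31 S3=68 blocked=[]
Op 8: conn=10 S1=8 S2=31 S3=77 blocked=[]
Op 9: conn=20 S1=8 S2=31 S3=77 blocked=[]
Op 10: conn=20 S1=8 S2=31 S3=93 blocked=[]
Op 11: conn=8 S1=-4 S2=31 S3=93 blocked=[1]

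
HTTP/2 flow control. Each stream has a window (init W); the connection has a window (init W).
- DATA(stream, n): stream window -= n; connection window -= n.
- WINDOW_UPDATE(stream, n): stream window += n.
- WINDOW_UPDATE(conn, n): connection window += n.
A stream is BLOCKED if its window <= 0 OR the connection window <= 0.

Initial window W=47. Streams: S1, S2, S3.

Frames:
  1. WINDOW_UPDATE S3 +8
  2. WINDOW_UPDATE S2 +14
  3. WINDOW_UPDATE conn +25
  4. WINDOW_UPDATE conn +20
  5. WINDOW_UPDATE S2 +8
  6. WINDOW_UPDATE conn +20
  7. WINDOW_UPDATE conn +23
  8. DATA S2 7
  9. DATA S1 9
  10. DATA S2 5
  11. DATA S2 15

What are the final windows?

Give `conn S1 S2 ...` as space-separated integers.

Answer: 99 38 42 55

Derivation:
Op 1: conn=47 S1=47 S2=47 S3=55 blocked=[]
Op 2: conn=47 S1=47 S2=61 S3=55 blocked=[]
Op 3: conn=72 S1=47 S2=61 S3=55 blocked=[]
Op 4: conn=92 S1=47 S2=61 S3=55 blocked=[]
Op 5: conn=92 S1=47 S2=69 S3=55 blocked=[]
Op 6: conn=112 S1=47 S2=69 S3=55 blocked=[]
Op 7: conn=135 S1=47 S2=69 S3=55 blocked=[]
Op 8: conn=128 S1=47 S2=62 S3=55 blocked=[]
Op 9: conn=119 S1=38 S2=62 S3=55 blocked=[]
Op 10: conn=114 S1=38 S2=57 S3=55 blocked=[]
Op 11: conn=99 S1=38 S2=42 S3=55 blocked=[]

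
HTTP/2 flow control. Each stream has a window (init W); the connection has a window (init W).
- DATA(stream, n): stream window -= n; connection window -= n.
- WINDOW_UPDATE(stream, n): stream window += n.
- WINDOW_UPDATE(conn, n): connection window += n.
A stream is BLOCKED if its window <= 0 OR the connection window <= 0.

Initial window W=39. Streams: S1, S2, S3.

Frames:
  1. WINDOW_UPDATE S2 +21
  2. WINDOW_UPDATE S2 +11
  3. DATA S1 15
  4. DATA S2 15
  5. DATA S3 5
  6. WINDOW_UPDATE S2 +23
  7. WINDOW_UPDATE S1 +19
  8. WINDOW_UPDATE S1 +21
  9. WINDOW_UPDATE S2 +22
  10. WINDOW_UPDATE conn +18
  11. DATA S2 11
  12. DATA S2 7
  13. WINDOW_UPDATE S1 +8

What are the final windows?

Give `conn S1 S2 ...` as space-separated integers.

Op 1: conn=39 S1=39 S2=60 S3=39 blocked=[]
Op 2: conn=39 S1=39 S2=71 S3=39 blocked=[]
Op 3: conn=24 S1=24 S2=71 S3=39 blocked=[]
Op 4: conn=9 S1=24 S2=56 S3=39 blocked=[]
Op 5: conn=4 S1=24 S2=56 S3=34 blocked=[]
Op 6: conn=4 S1=24 S2=79 S3=34 blocked=[]
Op 7: conn=4 S1=43 S2=79 S3=34 blocked=[]
Op 8: conn=4 S1=64 S2=79 S3=34 blocked=[]
Op 9: conn=4 S1=64 S2=101 S3=34 blocked=[]
Op 10: conn=22 S1=64 S2=101 S3=34 blocked=[]
Op 11: conn=11 S1=64 S2=90 S3=34 blocked=[]
Op 12: conn=4 S1=64 S2=83 S3=34 blocked=[]
Op 13: conn=4 S1=72 S2=83 S3=34 blocked=[]

Answer: 4 72 83 34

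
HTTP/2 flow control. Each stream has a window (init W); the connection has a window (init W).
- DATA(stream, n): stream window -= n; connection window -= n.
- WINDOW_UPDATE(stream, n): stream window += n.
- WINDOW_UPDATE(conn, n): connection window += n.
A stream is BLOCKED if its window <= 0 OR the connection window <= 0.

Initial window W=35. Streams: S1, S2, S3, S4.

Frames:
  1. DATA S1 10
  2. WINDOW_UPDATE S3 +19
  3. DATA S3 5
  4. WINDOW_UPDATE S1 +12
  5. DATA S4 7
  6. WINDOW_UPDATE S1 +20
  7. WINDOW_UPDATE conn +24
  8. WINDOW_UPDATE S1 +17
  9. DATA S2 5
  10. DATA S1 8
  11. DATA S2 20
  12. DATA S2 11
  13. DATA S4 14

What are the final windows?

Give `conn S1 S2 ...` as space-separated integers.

Op 1: conn=25 S1=25 S2=35 S3=35 S4=35 blocked=[]
Op 2: conn=25 S1=25 S2=35 S3=54 S4=35 blocked=[]
Op 3: conn=20 S1=25 S2=35 S3=49 S4=35 blocked=[]
Op 4: conn=20 S1=37 S2=35 S3=49 S4=35 blocked=[]
Op 5: conn=13 S1=37 S2=35 S3=49 S4=28 blocked=[]
Op 6: conn=13 S1=57 S2=35 S3=49 S4=28 blocked=[]
Op 7: conn=37 S1=57 S2=35 S3=49 S4=28 blocked=[]
Op 8: conn=37 S1=74 S2=35 S3=49 S4=28 blocked=[]
Op 9: conn=32 S1=74 S2=30 S3=49 S4=28 blocked=[]
Op 10: conn=24 S1=66 S2=30 S3=49 S4=28 blocked=[]
Op 11: conn=4 S1=66 S2=10 S3=49 S4=28 blocked=[]
Op 12: conn=-7 S1=66 S2=-1 S3=49 S4=28 blocked=[1, 2, 3, 4]
Op 13: conn=-21 S1=66 S2=-1 S3=49 S4=14 blocked=[1, 2, 3, 4]

Answer: -21 66 -1 49 14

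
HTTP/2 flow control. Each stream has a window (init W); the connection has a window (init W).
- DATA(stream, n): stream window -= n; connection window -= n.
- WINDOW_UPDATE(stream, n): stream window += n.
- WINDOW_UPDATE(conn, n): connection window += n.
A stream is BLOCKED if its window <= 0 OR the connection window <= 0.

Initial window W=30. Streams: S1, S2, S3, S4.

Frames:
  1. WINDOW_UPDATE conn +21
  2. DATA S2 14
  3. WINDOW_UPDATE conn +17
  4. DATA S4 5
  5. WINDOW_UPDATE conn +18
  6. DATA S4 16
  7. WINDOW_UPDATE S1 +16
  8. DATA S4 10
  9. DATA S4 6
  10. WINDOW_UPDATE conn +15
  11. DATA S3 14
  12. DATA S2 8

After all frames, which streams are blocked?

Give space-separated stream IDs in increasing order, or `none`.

Answer: S4

Derivation:
Op 1: conn=51 S1=30 S2=30 S3=30 S4=30 blocked=[]
Op 2: conn=37 S1=30 S2=16 S3=30 S4=30 blocked=[]
Op 3: conn=54 S1=30 S2=16 S3=30 S4=30 blocked=[]
Op 4: conn=49 S1=30 S2=16 S3=30 S4=25 blocked=[]
Op 5: conn=67 S1=30 S2=16 S3=30 S4=25 blocked=[]
Op 6: conn=51 S1=30 S2=16 S3=30 S4=9 blocked=[]
Op 7: conn=51 S1=46 S2=16 S3=30 S4=9 blocked=[]
Op 8: conn=41 S1=46 S2=16 S3=30 S4=-1 blocked=[4]
Op 9: conn=35 S1=46 S2=16 S3=30 S4=-7 blocked=[4]
Op 10: conn=50 S1=46 S2=16 S3=30 S4=-7 blocked=[4]
Op 11: conn=36 S1=46 S2=16 S3=16 S4=-7 blocked=[4]
Op 12: conn=28 S1=46 S2=8 S3=16 S4=-7 blocked=[4]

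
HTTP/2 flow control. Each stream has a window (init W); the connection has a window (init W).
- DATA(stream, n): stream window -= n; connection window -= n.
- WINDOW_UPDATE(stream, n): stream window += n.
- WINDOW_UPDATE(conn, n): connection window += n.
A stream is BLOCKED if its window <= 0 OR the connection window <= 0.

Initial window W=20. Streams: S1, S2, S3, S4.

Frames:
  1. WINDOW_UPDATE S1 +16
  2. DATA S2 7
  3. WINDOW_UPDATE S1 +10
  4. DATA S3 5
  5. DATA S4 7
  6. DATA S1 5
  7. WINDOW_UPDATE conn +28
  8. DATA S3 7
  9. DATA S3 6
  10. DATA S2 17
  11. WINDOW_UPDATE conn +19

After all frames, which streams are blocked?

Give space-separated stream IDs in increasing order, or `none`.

Answer: S2

Derivation:
Op 1: conn=20 S1=36 S2=20 S3=20 S4=20 blocked=[]
Op 2: conn=13 S1=36 S2=13 S3=20 S4=20 blocked=[]
Op 3: conn=13 S1=46 S2=13 S3=20 S4=20 blocked=[]
Op 4: conn=8 S1=46 S2=13 S3=15 S4=20 blocked=[]
Op 5: conn=1 S1=46 S2=13 S3=15 S4=13 blocked=[]
Op 6: conn=-4 S1=41 S2=13 S3=15 S4=13 blocked=[1, 2, 3, 4]
Op 7: conn=24 S1=41 S2=13 S3=15 S4=13 blocked=[]
Op 8: conn=17 S1=41 S2=13 S3=8 S4=13 blocked=[]
Op 9: conn=11 S1=41 S2=13 S3=2 S4=13 blocked=[]
Op 10: conn=-6 S1=41 S2=-4 S3=2 S4=13 blocked=[1, 2, 3, 4]
Op 11: conn=13 S1=41 S2=-4 S3=2 S4=13 blocked=[2]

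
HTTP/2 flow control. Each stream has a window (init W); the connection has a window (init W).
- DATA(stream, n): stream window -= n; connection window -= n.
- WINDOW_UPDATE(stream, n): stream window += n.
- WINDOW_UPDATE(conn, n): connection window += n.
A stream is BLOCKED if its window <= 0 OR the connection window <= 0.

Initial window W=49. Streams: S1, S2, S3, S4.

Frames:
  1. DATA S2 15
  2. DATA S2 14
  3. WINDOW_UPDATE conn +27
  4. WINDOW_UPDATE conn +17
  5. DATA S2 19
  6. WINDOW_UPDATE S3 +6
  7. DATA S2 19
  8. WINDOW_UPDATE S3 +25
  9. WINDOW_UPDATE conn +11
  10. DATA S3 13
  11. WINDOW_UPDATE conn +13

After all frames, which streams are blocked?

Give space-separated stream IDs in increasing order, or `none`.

Op 1: conn=34 S1=49 S2=34 S3=49 S4=49 blocked=[]
Op 2: conn=20 S1=49 S2=20 S3=49 S4=49 blocked=[]
Op 3: conn=47 S1=49 S2=20 S3=49 S4=49 blocked=[]
Op 4: conn=64 S1=49 S2=20 S3=49 S4=49 blocked=[]
Op 5: conn=45 S1=49 S2=1 S3=49 S4=49 blocked=[]
Op 6: conn=45 S1=49 S2=1 S3=55 S4=49 blocked=[]
Op 7: conn=26 S1=49 S2=-18 S3=55 S4=49 blocked=[2]
Op 8: conn=26 S1=49 S2=-18 S3=80 S4=49 blocked=[2]
Op 9: conn=37 S1=49 S2=-18 S3=80 S4=49 blocked=[2]
Op 10: conn=24 S1=49 S2=-18 S3=67 S4=49 blocked=[2]
Op 11: conn=37 S1=49 S2=-18 S3=67 S4=49 blocked=[2]

Answer: S2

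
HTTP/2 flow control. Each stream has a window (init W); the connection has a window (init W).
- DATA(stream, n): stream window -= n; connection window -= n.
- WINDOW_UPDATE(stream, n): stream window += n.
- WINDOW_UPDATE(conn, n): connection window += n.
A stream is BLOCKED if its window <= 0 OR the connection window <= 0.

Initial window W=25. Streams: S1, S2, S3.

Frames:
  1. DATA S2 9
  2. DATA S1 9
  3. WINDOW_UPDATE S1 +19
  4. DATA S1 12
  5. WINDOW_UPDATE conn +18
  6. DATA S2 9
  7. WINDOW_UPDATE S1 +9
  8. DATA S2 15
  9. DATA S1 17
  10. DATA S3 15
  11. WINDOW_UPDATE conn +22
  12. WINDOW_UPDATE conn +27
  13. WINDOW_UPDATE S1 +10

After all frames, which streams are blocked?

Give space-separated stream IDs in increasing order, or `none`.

Op 1: conn=16 S1=25 S2=16 S3=25 blocked=[]
Op 2: conn=7 S1=16 S2=16 S3=25 blocked=[]
Op 3: conn=7 S1=35 S2=16 S3=25 blocked=[]
Op 4: conn=-5 S1=23 S2=16 S3=25 blocked=[1, 2, 3]
Op 5: conn=13 S1=23 S2=16 S3=25 blocked=[]
Op 6: conn=4 S1=23 S2=7 S3=25 blocked=[]
Op 7: conn=4 S1=32 S2=7 S3=25 blocked=[]
Op 8: conn=-11 S1=32 S2=-8 S3=25 blocked=[1, 2, 3]
Op 9: conn=-28 S1=15 S2=-8 S3=25 blocked=[1, 2, 3]
Op 10: conn=-43 S1=15 S2=-8 S3=10 blocked=[1, 2, 3]
Op 11: conn=-21 S1=15 S2=-8 S3=10 blocked=[1, 2, 3]
Op 12: conn=6 S1=15 S2=-8 S3=10 blocked=[2]
Op 13: conn=6 S1=25 S2=-8 S3=10 blocked=[2]

Answer: S2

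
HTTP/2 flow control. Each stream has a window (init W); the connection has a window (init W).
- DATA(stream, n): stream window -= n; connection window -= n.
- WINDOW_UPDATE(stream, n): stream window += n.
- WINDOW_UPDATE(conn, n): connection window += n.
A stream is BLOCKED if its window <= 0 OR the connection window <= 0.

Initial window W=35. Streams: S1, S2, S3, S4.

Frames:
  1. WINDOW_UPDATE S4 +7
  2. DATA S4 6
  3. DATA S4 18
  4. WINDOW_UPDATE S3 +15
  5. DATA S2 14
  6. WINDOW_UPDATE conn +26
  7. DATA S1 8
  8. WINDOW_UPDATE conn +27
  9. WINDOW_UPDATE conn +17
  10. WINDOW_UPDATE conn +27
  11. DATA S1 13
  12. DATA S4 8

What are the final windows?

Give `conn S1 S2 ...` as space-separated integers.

Op 1: conn=35 S1=35 S2=35 S3=35 S4=42 blocked=[]
Op 2: conn=29 S1=35 S2=35 S3=35 S4=36 blocked=[]
Op 3: conn=11 S1=35 S2=35 S3=35 S4=18 blocked=[]
Op 4: conn=11 S1=35 S2=35 S3=50 S4=18 blocked=[]
Op 5: conn=-3 S1=35 S2=21 S3=50 S4=18 blocked=[1, 2, 3, 4]
Op 6: conn=23 S1=35 S2=21 S3=50 S4=18 blocked=[]
Op 7: conn=15 S1=27 S2=21 S3=50 S4=18 blocked=[]
Op 8: conn=42 S1=27 S2=21 S3=50 S4=18 blocked=[]
Op 9: conn=59 S1=27 S2=21 S3=50 S4=18 blocked=[]
Op 10: conn=86 S1=27 S2=21 S3=50 S4=18 blocked=[]
Op 11: conn=73 S1=14 S2=21 S3=50 S4=18 blocked=[]
Op 12: conn=65 S1=14 S2=21 S3=50 S4=10 blocked=[]

Answer: 65 14 21 50 10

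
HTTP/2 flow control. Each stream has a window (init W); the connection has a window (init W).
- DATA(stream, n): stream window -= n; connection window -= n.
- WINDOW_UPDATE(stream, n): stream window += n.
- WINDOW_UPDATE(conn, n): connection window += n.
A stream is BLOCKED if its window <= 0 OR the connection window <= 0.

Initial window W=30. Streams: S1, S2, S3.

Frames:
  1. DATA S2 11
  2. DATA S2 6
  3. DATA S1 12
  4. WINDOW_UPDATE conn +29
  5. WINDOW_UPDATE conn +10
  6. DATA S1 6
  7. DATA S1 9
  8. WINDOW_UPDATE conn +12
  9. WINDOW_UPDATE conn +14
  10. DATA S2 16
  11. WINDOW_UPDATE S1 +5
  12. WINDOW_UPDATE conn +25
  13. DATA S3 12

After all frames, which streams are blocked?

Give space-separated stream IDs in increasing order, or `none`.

Answer: S2

Derivation:
Op 1: conn=19 S1=30 S2=19 S3=30 blocked=[]
Op 2: conn=13 S1=30 S2=13 S3=30 blocked=[]
Op 3: conn=1 S1=18 S2=13 S3=30 blocked=[]
Op 4: conn=30 S1=18 S2=13 S3=30 blocked=[]
Op 5: conn=40 S1=18 S2=13 S3=30 blocked=[]
Op 6: conn=34 S1=12 S2=13 S3=30 blocked=[]
Op 7: conn=25 S1=3 S2=13 S3=30 blocked=[]
Op 8: conn=37 S1=3 S2=13 S3=30 blocked=[]
Op 9: conn=51 S1=3 S2=13 S3=30 blocked=[]
Op 10: conn=35 S1=3 S2=-3 S3=30 blocked=[2]
Op 11: conn=35 S1=8 S2=-3 S3=30 blocked=[2]
Op 12: conn=60 S1=8 S2=-3 S3=30 blocked=[2]
Op 13: conn=48 S1=8 S2=-3 S3=18 blocked=[2]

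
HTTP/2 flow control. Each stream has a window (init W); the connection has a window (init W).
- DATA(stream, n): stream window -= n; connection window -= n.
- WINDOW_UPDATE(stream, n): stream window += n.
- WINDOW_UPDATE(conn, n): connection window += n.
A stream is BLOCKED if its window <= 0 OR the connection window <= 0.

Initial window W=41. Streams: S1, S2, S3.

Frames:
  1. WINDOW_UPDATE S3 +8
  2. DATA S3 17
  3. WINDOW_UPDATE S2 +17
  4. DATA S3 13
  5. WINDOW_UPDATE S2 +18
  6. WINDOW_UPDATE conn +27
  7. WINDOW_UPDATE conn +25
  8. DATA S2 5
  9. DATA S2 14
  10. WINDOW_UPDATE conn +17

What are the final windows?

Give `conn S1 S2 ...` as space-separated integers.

Op 1: conn=41 S1=41 S2=41 S3=49 blocked=[]
Op 2: conn=24 S1=41 S2=41 S3=32 blocked=[]
Op 3: conn=24 S1=41 S2=58 S3=32 blocked=[]
Op 4: conn=11 S1=41 S2=58 S3=19 blocked=[]
Op 5: conn=11 S1=41 S2=76 S3=19 blocked=[]
Op 6: conn=38 S1=41 S2=76 S3=19 blocked=[]
Op 7: conn=63 S1=41 S2=76 S3=19 blocked=[]
Op 8: conn=58 S1=41 S2=71 S3=19 blocked=[]
Op 9: conn=44 S1=41 S2=57 S3=19 blocked=[]
Op 10: conn=61 S1=41 S2=57 S3=19 blocked=[]

Answer: 61 41 57 19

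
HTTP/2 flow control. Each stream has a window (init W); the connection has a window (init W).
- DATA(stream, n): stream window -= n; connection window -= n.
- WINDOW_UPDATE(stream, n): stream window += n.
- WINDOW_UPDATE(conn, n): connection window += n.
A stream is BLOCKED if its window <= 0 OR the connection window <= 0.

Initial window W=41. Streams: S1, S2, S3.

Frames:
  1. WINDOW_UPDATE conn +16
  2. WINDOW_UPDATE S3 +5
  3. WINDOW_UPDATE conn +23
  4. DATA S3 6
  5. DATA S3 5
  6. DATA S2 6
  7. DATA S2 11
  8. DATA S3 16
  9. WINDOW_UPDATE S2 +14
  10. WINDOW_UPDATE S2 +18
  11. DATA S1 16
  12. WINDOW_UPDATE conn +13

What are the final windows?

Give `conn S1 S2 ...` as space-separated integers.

Op 1: conn=57 S1=41 S2=41 S3=41 blocked=[]
Op 2: conn=57 S1=41 S2=41 S3=46 blocked=[]
Op 3: conn=80 S1=41 S2=41 S3=46 blocked=[]
Op 4: conn=74 S1=41 S2=41 S3=40 blocked=[]
Op 5: conn=69 S1=41 S2=41 S3=35 blocked=[]
Op 6: conn=63 S1=41 S2=35 S3=35 blocked=[]
Op 7: conn=52 S1=41 S2=24 S3=35 blocked=[]
Op 8: conn=36 S1=41 S2=24 S3=19 blocked=[]
Op 9: conn=36 S1=41 S2=38 S3=19 blocked=[]
Op 10: conn=36 S1=41 S2=56 S3=19 blocked=[]
Op 11: conn=20 S1=25 S2=56 S3=19 blocked=[]
Op 12: conn=33 S1=25 S2=56 S3=19 blocked=[]

Answer: 33 25 56 19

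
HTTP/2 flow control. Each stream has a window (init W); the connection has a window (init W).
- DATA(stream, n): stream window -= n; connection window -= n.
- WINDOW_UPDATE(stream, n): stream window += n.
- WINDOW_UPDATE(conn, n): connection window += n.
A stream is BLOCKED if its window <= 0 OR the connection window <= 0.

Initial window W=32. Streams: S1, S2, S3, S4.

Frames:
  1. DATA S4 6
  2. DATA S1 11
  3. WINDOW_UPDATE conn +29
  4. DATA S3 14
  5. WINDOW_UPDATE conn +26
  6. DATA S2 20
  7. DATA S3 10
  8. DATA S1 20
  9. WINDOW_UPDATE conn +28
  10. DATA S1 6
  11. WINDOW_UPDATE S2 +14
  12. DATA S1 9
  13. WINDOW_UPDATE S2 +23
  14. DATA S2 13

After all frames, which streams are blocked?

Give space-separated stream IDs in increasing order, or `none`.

Op 1: conn=26 S1=32 S2=32 S3=32 S4=26 blocked=[]
Op 2: conn=15 S1=21 S2=32 S3=32 S4=26 blocked=[]
Op 3: conn=44 S1=21 S2=32 S3=32 S4=26 blocked=[]
Op 4: conn=30 S1=21 S2=32 S3=18 S4=26 blocked=[]
Op 5: conn=56 S1=21 S2=32 S3=18 S4=26 blocked=[]
Op 6: conn=36 S1=21 S2=12 S3=18 S4=26 blocked=[]
Op 7: conn=26 S1=21 S2=12 S3=8 S4=26 blocked=[]
Op 8: conn=6 S1=1 S2=12 S3=8 S4=26 blocked=[]
Op 9: conn=34 S1=1 S2=12 S3=8 S4=26 blocked=[]
Op 10: conn=28 S1=-5 S2=12 S3=8 S4=26 blocked=[1]
Op 11: conn=28 S1=-5 S2=26 S3=8 S4=26 blocked=[1]
Op 12: conn=19 S1=-14 S2=26 S3=8 S4=26 blocked=[1]
Op 13: conn=19 S1=-14 S2=49 S3=8 S4=26 blocked=[1]
Op 14: conn=6 S1=-14 S2=36 S3=8 S4=26 blocked=[1]

Answer: S1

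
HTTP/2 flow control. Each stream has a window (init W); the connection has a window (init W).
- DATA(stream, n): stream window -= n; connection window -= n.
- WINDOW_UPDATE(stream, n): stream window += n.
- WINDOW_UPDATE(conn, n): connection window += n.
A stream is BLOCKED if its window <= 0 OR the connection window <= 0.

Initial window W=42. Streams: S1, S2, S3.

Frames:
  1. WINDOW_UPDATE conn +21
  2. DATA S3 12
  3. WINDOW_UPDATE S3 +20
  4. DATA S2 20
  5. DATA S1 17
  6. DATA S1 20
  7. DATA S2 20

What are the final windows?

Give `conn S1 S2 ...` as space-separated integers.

Op 1: conn=63 S1=42 S2=42 S3=42 blocked=[]
Op 2: conn=51 S1=42 S2=42 S3=30 blocked=[]
Op 3: conn=51 S1=42 S2=42 S3=50 blocked=[]
Op 4: conn=31 S1=42 S2=22 S3=50 blocked=[]
Op 5: conn=14 S1=25 S2=22 S3=50 blocked=[]
Op 6: conn=-6 S1=5 S2=22 S3=50 blocked=[1, 2, 3]
Op 7: conn=-26 S1=5 S2=2 S3=50 blocked=[1, 2, 3]

Answer: -26 5 2 50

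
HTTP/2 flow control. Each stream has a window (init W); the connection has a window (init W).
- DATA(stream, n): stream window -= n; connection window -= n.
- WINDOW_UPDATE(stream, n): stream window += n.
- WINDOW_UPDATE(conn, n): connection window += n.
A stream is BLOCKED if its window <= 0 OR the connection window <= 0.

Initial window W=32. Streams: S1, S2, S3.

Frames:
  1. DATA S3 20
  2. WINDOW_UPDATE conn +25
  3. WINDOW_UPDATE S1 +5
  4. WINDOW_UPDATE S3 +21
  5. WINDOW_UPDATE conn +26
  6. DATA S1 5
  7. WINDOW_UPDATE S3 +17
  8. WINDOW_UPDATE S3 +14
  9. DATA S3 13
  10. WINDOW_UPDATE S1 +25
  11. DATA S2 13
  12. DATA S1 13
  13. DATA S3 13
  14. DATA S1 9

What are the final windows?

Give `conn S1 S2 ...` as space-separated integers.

Op 1: conn=12 S1=32 S2=32 S3=12 blocked=[]
Op 2: conn=37 S1=32 S2=32 S3=12 blocked=[]
Op 3: conn=37 S1=37 S2=32 S3=12 blocked=[]
Op 4: conn=37 S1=37 S2=32 S3=33 blocked=[]
Op 5: conn=63 S1=37 S2=32 S3=33 blocked=[]
Op 6: conn=58 S1=32 S2=32 S3=33 blocked=[]
Op 7: conn=58 S1=32 S2=32 S3=50 blocked=[]
Op 8: conn=58 S1=32 S2=32 S3=64 blocked=[]
Op 9: conn=45 S1=32 S2=32 S3=51 blocked=[]
Op 10: conn=45 S1=57 S2=32 S3=51 blocked=[]
Op 11: conn=32 S1=57 S2=19 S3=51 blocked=[]
Op 12: conn=19 S1=44 S2=19 S3=51 blocked=[]
Op 13: conn=6 S1=44 S2=19 S3=38 blocked=[]
Op 14: conn=-3 S1=35 S2=19 S3=38 blocked=[1, 2, 3]

Answer: -3 35 19 38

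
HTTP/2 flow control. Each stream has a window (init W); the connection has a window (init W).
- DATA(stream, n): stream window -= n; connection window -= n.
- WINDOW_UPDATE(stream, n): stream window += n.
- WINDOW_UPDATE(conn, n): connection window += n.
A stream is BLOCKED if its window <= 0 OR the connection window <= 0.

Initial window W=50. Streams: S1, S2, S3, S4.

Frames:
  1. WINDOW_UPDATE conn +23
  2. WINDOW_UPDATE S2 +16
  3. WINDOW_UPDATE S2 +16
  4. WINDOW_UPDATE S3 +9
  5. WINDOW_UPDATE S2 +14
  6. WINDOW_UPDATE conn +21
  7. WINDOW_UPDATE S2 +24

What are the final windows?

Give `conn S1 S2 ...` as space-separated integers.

Answer: 94 50 120 59 50

Derivation:
Op 1: conn=73 S1=50 S2=50 S3=50 S4=50 blocked=[]
Op 2: conn=73 S1=50 S2=66 S3=50 S4=50 blocked=[]
Op 3: conn=73 S1=50 S2=82 S3=50 S4=50 blocked=[]
Op 4: conn=73 S1=50 S2=82 S3=59 S4=50 blocked=[]
Op 5: conn=73 S1=50 S2=96 S3=59 S4=50 blocked=[]
Op 6: conn=94 S1=50 S2=96 S3=59 S4=50 blocked=[]
Op 7: conn=94 S1=50 S2=120 S3=59 S4=50 blocked=[]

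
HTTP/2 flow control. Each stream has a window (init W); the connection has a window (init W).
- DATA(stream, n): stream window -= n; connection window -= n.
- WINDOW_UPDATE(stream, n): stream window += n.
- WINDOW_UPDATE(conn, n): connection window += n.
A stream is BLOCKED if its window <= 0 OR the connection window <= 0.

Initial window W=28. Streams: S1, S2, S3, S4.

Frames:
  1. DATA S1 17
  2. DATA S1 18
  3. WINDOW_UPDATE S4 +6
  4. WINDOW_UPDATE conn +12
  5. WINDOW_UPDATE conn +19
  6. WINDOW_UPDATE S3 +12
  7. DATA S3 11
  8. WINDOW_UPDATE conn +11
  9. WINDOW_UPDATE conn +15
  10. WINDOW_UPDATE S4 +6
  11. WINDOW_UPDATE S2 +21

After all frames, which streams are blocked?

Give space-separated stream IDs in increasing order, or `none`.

Answer: S1

Derivation:
Op 1: conn=11 S1=11 S2=28 S3=28 S4=28 blocked=[]
Op 2: conn=-7 S1=-7 S2=28 S3=28 S4=28 blocked=[1, 2, 3, 4]
Op 3: conn=-7 S1=-7 S2=28 S3=28 S4=34 blocked=[1, 2, 3, 4]
Op 4: conn=5 S1=-7 S2=28 S3=28 S4=34 blocked=[1]
Op 5: conn=24 S1=-7 S2=28 S3=28 S4=34 blocked=[1]
Op 6: conn=24 S1=-7 S2=28 S3=40 S4=34 blocked=[1]
Op 7: conn=13 S1=-7 S2=28 S3=29 S4=34 blocked=[1]
Op 8: conn=24 S1=-7 S2=28 S3=29 S4=34 blocked=[1]
Op 9: conn=39 S1=-7 S2=28 S3=29 S4=34 blocked=[1]
Op 10: conn=39 S1=-7 S2=28 S3=29 S4=40 blocked=[1]
Op 11: conn=39 S1=-7 S2=49 S3=29 S4=40 blocked=[1]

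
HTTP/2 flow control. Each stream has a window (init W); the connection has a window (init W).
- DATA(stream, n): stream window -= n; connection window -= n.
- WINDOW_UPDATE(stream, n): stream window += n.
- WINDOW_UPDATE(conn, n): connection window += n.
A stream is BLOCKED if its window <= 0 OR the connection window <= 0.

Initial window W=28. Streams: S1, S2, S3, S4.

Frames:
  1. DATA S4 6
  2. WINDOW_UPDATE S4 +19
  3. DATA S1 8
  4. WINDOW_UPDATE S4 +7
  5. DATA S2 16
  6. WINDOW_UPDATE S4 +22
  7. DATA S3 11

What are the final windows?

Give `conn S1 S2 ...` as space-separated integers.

Answer: -13 20 12 17 70

Derivation:
Op 1: conn=22 S1=28 S2=28 S3=28 S4=22 blocked=[]
Op 2: conn=22 S1=28 S2=28 S3=28 S4=41 blocked=[]
Op 3: conn=14 S1=20 S2=28 S3=28 S4=41 blocked=[]
Op 4: conn=14 S1=20 S2=28 S3=28 S4=48 blocked=[]
Op 5: conn=-2 S1=20 S2=12 S3=28 S4=48 blocked=[1, 2, 3, 4]
Op 6: conn=-2 S1=20 S2=12 S3=28 S4=70 blocked=[1, 2, 3, 4]
Op 7: conn=-13 S1=20 S2=12 S3=17 S4=70 blocked=[1, 2, 3, 4]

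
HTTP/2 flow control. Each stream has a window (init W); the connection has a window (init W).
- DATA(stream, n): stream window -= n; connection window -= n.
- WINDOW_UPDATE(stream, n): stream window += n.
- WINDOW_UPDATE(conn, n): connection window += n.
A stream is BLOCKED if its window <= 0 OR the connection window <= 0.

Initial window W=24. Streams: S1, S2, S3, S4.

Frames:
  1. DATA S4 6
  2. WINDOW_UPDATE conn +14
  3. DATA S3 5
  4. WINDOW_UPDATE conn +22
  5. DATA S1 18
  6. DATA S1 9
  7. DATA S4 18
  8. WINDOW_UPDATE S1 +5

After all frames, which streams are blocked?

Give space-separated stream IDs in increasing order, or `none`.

Op 1: conn=18 S1=24 S2=24 S3=24 S4=18 blocked=[]
Op 2: conn=32 S1=24 S2=24 S3=24 S4=18 blocked=[]
Op 3: conn=27 S1=24 S2=24 S3=19 S4=18 blocked=[]
Op 4: conn=49 S1=24 S2=24 S3=19 S4=18 blocked=[]
Op 5: conn=31 S1=6 S2=24 S3=19 S4=18 blocked=[]
Op 6: conn=22 S1=-3 S2=24 S3=19 S4=18 blocked=[1]
Op 7: conn=4 S1=-3 S2=24 S3=19 S4=0 blocked=[1, 4]
Op 8: conn=4 S1=2 S2=24 S3=19 S4=0 blocked=[4]

Answer: S4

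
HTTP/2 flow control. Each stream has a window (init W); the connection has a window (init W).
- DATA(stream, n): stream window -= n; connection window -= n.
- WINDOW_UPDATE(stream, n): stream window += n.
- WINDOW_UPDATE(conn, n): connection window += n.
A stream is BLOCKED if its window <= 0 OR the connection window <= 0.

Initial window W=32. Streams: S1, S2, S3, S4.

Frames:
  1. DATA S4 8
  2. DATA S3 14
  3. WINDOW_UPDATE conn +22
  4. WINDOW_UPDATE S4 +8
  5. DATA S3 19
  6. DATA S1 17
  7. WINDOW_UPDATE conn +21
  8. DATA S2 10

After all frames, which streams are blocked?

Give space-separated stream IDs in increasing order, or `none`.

Answer: S3

Derivation:
Op 1: conn=24 S1=32 S2=32 S3=32 S4=24 blocked=[]
Op 2: conn=10 S1=32 S2=32 S3=18 S4=24 blocked=[]
Op 3: conn=32 S1=32 S2=32 S3=18 S4=24 blocked=[]
Op 4: conn=32 S1=32 S2=32 S3=18 S4=32 blocked=[]
Op 5: conn=13 S1=32 S2=32 S3=-1 S4=32 blocked=[3]
Op 6: conn=-4 S1=15 S2=32 S3=-1 S4=32 blocked=[1, 2, 3, 4]
Op 7: conn=17 S1=15 S2=32 S3=-1 S4=32 blocked=[3]
Op 8: conn=7 S1=15 S2=22 S3=-1 S4=32 blocked=[3]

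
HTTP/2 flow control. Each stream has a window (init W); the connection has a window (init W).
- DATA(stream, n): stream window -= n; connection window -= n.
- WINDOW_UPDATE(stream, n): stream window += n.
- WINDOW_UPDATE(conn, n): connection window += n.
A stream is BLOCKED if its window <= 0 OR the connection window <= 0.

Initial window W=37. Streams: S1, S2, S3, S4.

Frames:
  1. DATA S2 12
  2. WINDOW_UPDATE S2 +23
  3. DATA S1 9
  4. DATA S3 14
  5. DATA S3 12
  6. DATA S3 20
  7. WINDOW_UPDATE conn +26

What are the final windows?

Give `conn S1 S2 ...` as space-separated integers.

Op 1: conn=25 S1=37 S2=25 S3=37 S4=37 blocked=[]
Op 2: conn=25 S1=37 S2=48 S3=37 S4=37 blocked=[]
Op 3: conn=16 S1=28 S2=48 S3=37 S4=37 blocked=[]
Op 4: conn=2 S1=28 S2=48 S3=23 S4=37 blocked=[]
Op 5: conn=-10 S1=28 S2=48 S3=11 S4=37 blocked=[1, 2, 3, 4]
Op 6: conn=-30 S1=28 S2=48 S3=-9 S4=37 blocked=[1, 2, 3, 4]
Op 7: conn=-4 S1=28 S2=48 S3=-9 S4=37 blocked=[1, 2, 3, 4]

Answer: -4 28 48 -9 37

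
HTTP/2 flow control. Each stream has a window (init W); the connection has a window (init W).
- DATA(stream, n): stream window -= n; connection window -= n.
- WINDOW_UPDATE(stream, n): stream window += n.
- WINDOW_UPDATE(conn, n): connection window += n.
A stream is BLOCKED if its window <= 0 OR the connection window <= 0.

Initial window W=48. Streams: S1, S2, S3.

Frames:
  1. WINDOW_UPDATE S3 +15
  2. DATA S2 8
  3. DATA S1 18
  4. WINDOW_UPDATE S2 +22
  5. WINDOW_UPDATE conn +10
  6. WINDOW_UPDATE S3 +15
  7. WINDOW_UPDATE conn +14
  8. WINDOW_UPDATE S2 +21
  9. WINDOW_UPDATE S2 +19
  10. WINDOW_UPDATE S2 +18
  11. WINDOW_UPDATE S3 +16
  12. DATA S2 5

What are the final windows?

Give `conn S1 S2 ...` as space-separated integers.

Op 1: conn=48 S1=48 S2=48 S3=63 blocked=[]
Op 2: conn=40 S1=48 S2=40 S3=63 blocked=[]
Op 3: conn=22 S1=30 S2=40 S3=63 blocked=[]
Op 4: conn=22 S1=30 S2=62 S3=63 blocked=[]
Op 5: conn=32 S1=30 S2=62 S3=63 blocked=[]
Op 6: conn=32 S1=30 S2=62 S3=78 blocked=[]
Op 7: conn=46 S1=30 S2=62 S3=78 blocked=[]
Op 8: conn=46 S1=30 S2=83 S3=78 blocked=[]
Op 9: conn=46 S1=30 S2=102 S3=78 blocked=[]
Op 10: conn=46 S1=30 S2=120 S3=78 blocked=[]
Op 11: conn=46 S1=30 S2=120 S3=94 blocked=[]
Op 12: conn=41 S1=30 S2=115 S3=94 blocked=[]

Answer: 41 30 115 94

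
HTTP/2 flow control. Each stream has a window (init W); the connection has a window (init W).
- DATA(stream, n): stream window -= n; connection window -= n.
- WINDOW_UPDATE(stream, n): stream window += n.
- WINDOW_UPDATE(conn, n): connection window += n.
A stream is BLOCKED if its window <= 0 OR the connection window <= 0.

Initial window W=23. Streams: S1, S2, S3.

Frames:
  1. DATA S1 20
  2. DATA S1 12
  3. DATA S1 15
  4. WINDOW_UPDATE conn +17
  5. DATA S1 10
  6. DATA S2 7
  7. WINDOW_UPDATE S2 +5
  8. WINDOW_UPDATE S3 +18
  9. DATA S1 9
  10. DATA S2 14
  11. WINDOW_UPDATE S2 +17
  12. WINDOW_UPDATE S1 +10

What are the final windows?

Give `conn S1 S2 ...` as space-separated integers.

Answer: -47 -33 24 41

Derivation:
Op 1: conn=3 S1=3 S2=23 S3=23 blocked=[]
Op 2: conn=-9 S1=-9 S2=23 S3=23 blocked=[1, 2, 3]
Op 3: conn=-24 S1=-24 S2=23 S3=23 blocked=[1, 2, 3]
Op 4: conn=-7 S1=-24 S2=23 S3=23 blocked=[1, 2, 3]
Op 5: conn=-17 S1=-34 S2=23 S3=23 blocked=[1, 2, 3]
Op 6: conn=-24 S1=-34 S2=16 S3=23 blocked=[1, 2, 3]
Op 7: conn=-24 S1=-34 S2=21 S3=23 blocked=[1, 2, 3]
Op 8: conn=-24 S1=-34 S2=21 S3=41 blocked=[1, 2, 3]
Op 9: conn=-33 S1=-43 S2=21 S3=41 blocked=[1, 2, 3]
Op 10: conn=-47 S1=-43 S2=7 S3=41 blocked=[1, 2, 3]
Op 11: conn=-47 S1=-43 S2=24 S3=41 blocked=[1, 2, 3]
Op 12: conn=-47 S1=-33 S2=24 S3=41 blocked=[1, 2, 3]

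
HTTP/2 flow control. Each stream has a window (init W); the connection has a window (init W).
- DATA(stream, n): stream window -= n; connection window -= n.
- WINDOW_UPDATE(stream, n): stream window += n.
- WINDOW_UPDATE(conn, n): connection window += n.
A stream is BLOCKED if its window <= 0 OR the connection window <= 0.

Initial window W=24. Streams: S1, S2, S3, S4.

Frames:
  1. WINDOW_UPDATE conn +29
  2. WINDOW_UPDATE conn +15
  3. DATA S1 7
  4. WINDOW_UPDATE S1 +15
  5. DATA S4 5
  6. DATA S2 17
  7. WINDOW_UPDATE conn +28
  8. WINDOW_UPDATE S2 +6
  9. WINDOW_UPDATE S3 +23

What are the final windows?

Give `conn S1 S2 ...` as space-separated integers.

Op 1: conn=53 S1=24 S2=24 S3=24 S4=24 blocked=[]
Op 2: conn=68 S1=24 S2=24 S3=24 S4=24 blocked=[]
Op 3: conn=61 S1=17 S2=24 S3=24 S4=24 blocked=[]
Op 4: conn=61 S1=32 S2=24 S3=24 S4=24 blocked=[]
Op 5: conn=56 S1=32 S2=24 S3=24 S4=19 blocked=[]
Op 6: conn=39 S1=32 S2=7 S3=24 S4=19 blocked=[]
Op 7: conn=67 S1=32 S2=7 S3=24 S4=19 blocked=[]
Op 8: conn=67 S1=32 S2=13 S3=24 S4=19 blocked=[]
Op 9: conn=67 S1=32 S2=13 S3=47 S4=19 blocked=[]

Answer: 67 32 13 47 19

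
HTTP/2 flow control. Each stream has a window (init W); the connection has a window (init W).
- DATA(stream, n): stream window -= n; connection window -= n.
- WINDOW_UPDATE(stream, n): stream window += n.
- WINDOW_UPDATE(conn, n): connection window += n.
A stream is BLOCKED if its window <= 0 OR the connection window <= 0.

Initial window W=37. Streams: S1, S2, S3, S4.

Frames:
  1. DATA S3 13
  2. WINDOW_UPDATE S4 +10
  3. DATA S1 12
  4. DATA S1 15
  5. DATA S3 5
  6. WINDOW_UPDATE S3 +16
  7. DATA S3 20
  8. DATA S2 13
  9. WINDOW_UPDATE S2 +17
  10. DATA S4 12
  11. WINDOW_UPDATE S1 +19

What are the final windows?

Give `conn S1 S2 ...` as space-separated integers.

Answer: -53 29 41 15 35

Derivation:
Op 1: conn=24 S1=37 S2=37 S3=24 S4=37 blocked=[]
Op 2: conn=24 S1=37 S2=37 S3=24 S4=47 blocked=[]
Op 3: conn=12 S1=25 S2=37 S3=24 S4=47 blocked=[]
Op 4: conn=-3 S1=10 S2=37 S3=24 S4=47 blocked=[1, 2, 3, 4]
Op 5: conn=-8 S1=10 S2=37 S3=19 S4=47 blocked=[1, 2, 3, 4]
Op 6: conn=-8 S1=10 S2=37 S3=35 S4=47 blocked=[1, 2, 3, 4]
Op 7: conn=-28 S1=10 S2=37 S3=15 S4=47 blocked=[1, 2, 3, 4]
Op 8: conn=-41 S1=10 S2=24 S3=15 S4=47 blocked=[1, 2, 3, 4]
Op 9: conn=-41 S1=10 S2=41 S3=15 S4=47 blocked=[1, 2, 3, 4]
Op 10: conn=-53 S1=10 S2=41 S3=15 S4=35 blocked=[1, 2, 3, 4]
Op 11: conn=-53 S1=29 S2=41 S3=15 S4=35 blocked=[1, 2, 3, 4]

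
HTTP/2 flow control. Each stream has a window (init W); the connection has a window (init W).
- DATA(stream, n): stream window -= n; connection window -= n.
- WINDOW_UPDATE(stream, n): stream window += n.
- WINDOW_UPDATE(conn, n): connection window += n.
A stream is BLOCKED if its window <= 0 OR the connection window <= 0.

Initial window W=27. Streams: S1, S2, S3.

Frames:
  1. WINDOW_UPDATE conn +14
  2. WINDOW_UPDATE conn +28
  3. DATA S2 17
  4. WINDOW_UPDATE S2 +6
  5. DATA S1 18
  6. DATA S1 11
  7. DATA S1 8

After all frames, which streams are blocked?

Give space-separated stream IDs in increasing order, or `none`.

Answer: S1

Derivation:
Op 1: conn=41 S1=27 S2=27 S3=27 blocked=[]
Op 2: conn=69 S1=27 S2=27 S3=27 blocked=[]
Op 3: conn=52 S1=27 S2=10 S3=27 blocked=[]
Op 4: conn=52 S1=27 S2=16 S3=27 blocked=[]
Op 5: conn=34 S1=9 S2=16 S3=27 blocked=[]
Op 6: conn=23 S1=-2 S2=16 S3=27 blocked=[1]
Op 7: conn=15 S1=-10 S2=16 S3=27 blocked=[1]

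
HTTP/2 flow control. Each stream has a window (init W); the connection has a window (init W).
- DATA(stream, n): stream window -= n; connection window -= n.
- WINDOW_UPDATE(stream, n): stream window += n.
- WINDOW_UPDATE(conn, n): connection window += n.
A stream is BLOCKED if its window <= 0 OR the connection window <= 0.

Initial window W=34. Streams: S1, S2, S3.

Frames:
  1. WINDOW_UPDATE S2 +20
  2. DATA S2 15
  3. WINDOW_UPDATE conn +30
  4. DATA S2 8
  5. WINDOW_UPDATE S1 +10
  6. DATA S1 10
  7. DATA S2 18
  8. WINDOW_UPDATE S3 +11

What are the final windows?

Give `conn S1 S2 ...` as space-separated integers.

Answer: 13 34 13 45

Derivation:
Op 1: conn=34 S1=34 S2=54 S3=34 blocked=[]
Op 2: conn=19 S1=34 S2=39 S3=34 blocked=[]
Op 3: conn=49 S1=34 S2=39 S3=34 blocked=[]
Op 4: conn=41 S1=34 S2=31 S3=34 blocked=[]
Op 5: conn=41 S1=44 S2=31 S3=34 blocked=[]
Op 6: conn=31 S1=34 S2=31 S3=34 blocked=[]
Op 7: conn=13 S1=34 S2=13 S3=34 blocked=[]
Op 8: conn=13 S1=34 S2=13 S3=45 blocked=[]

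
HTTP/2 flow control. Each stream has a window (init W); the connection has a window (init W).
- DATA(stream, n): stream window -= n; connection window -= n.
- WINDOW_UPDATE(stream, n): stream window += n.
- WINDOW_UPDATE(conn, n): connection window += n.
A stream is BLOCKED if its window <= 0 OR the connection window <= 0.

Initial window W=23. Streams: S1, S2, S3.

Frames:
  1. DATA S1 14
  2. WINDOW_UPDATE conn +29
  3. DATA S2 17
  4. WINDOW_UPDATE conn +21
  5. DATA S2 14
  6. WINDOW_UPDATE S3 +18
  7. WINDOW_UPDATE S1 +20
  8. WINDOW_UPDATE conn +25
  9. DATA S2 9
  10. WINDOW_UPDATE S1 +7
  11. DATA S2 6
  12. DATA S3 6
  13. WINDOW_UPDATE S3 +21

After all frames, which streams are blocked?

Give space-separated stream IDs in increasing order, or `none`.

Op 1: conn=9 S1=9 S2=23 S3=23 blocked=[]
Op 2: conn=38 S1=9 S2=23 S3=23 blocked=[]
Op 3: conn=21 S1=9 S2=6 S3=23 blocked=[]
Op 4: conn=42 S1=9 S2=6 S3=23 blocked=[]
Op 5: conn=28 S1=9 S2=-8 S3=23 blocked=[2]
Op 6: conn=28 S1=9 S2=-8 S3=41 blocked=[2]
Op 7: conn=28 S1=29 S2=-8 S3=41 blocked=[2]
Op 8: conn=53 S1=29 S2=-8 S3=41 blocked=[2]
Op 9: conn=44 S1=29 S2=-17 S3=41 blocked=[2]
Op 10: conn=44 S1=36 S2=-17 S3=41 blocked=[2]
Op 11: conn=38 S1=36 S2=-23 S3=41 blocked=[2]
Op 12: conn=32 S1=36 S2=-23 S3=35 blocked=[2]
Op 13: conn=32 S1=36 S2=-23 S3=56 blocked=[2]

Answer: S2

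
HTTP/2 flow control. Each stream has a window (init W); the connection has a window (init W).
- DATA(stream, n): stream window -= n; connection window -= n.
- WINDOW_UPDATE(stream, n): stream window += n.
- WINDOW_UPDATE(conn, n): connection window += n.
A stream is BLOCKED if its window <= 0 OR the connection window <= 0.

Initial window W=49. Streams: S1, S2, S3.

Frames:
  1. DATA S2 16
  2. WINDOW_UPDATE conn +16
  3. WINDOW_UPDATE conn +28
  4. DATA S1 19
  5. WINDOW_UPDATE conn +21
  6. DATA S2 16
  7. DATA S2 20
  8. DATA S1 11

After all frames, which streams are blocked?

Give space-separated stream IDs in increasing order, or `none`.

Answer: S2

Derivation:
Op 1: conn=33 S1=49 S2=33 S3=49 blocked=[]
Op 2: conn=49 S1=49 S2=33 S3=49 blocked=[]
Op 3: conn=77 S1=49 S2=33 S3=49 blocked=[]
Op 4: conn=58 S1=30 S2=33 S3=49 blocked=[]
Op 5: conn=79 S1=30 S2=33 S3=49 blocked=[]
Op 6: conn=63 S1=30 S2=17 S3=49 blocked=[]
Op 7: conn=43 S1=30 S2=-3 S3=49 blocked=[2]
Op 8: conn=32 S1=19 S2=-3 S3=49 blocked=[2]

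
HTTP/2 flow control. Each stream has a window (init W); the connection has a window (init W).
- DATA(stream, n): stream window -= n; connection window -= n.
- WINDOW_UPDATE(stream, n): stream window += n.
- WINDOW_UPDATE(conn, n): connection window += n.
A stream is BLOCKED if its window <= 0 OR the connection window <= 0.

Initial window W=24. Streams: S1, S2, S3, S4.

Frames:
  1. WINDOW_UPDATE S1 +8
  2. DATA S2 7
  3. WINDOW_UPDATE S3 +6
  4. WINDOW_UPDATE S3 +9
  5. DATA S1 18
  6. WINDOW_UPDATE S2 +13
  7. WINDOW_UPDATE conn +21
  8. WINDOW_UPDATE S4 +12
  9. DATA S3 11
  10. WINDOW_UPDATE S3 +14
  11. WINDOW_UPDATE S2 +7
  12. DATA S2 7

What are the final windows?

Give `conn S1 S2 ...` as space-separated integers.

Answer: 2 14 30 42 36

Derivation:
Op 1: conn=24 S1=32 S2=24 S3=24 S4=24 blocked=[]
Op 2: conn=17 S1=32 S2=17 S3=24 S4=24 blocked=[]
Op 3: conn=17 S1=32 S2=17 S3=30 S4=24 blocked=[]
Op 4: conn=17 S1=32 S2=17 S3=39 S4=24 blocked=[]
Op 5: conn=-1 S1=14 S2=17 S3=39 S4=24 blocked=[1, 2, 3, 4]
Op 6: conn=-1 S1=14 S2=30 S3=39 S4=24 blocked=[1, 2, 3, 4]
Op 7: conn=20 S1=14 S2=30 S3=39 S4=24 blocked=[]
Op 8: conn=20 S1=14 S2=30 S3=39 S4=36 blocked=[]
Op 9: conn=9 S1=14 S2=30 S3=28 S4=36 blocked=[]
Op 10: conn=9 S1=14 S2=30 S3=42 S4=36 blocked=[]
Op 11: conn=9 S1=14 S2=37 S3=42 S4=36 blocked=[]
Op 12: conn=2 S1=14 S2=30 S3=42 S4=36 blocked=[]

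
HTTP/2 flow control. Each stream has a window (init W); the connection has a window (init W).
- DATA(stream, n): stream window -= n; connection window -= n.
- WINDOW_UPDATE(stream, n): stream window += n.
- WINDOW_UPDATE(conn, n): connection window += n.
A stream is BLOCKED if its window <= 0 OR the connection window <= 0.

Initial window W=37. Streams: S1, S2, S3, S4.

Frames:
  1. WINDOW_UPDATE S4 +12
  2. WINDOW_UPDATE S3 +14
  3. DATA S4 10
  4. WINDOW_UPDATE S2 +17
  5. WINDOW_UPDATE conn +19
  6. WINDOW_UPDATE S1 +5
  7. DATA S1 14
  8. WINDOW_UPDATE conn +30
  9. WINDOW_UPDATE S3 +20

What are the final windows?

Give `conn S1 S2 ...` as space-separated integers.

Op 1: conn=37 S1=37 S2=37 S3=37 S4=49 blocked=[]
Op 2: conn=37 S1=37 S2=37 S3=51 S4=49 blocked=[]
Op 3: conn=27 S1=37 S2=37 S3=51 S4=39 blocked=[]
Op 4: conn=27 S1=37 S2=54 S3=51 S4=39 blocked=[]
Op 5: conn=46 S1=37 S2=54 S3=51 S4=39 blocked=[]
Op 6: conn=46 S1=42 S2=54 S3=51 S4=39 blocked=[]
Op 7: conn=32 S1=28 S2=54 S3=51 S4=39 blocked=[]
Op 8: conn=62 S1=28 S2=54 S3=51 S4=39 blocked=[]
Op 9: conn=62 S1=28 S2=54 S3=71 S4=39 blocked=[]

Answer: 62 28 54 71 39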